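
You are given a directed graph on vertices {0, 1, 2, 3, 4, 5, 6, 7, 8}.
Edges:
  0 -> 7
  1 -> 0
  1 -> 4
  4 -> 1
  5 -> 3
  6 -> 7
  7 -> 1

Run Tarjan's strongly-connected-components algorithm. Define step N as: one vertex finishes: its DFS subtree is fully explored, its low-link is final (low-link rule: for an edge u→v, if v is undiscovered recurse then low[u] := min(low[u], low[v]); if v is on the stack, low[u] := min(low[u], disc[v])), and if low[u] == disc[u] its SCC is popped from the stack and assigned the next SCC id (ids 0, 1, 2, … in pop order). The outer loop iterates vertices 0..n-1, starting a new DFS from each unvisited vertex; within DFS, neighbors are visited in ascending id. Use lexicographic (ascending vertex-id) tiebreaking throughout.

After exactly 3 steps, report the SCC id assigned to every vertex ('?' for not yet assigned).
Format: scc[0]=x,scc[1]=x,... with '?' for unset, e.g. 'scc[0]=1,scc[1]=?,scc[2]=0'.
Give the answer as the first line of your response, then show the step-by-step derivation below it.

scc[0]=?,scc[1]=?,scc[2]=?,scc[3]=?,scc[4]=?,scc[5]=?,scc[6]=?,scc[7]=?,scc[8]=?

step 1: low=(low[0]=0,low[1]=0,low[2]=?,low[3]=?,low[4]=2,low[5]=?,low[6]=?,low[7]=1,low[8]=?); scc=(scc[0]=?,scc[1]=?,scc[2]=?,scc[3]=?,scc[4]=?,scc[5]=?,scc[6]=?,scc[7]=?,scc[8]=?)
step 2: low=(low[0]=0,low[1]=0,low[2]=?,low[3]=?,low[4]=2,low[5]=?,low[6]=?,low[7]=1,low[8]=?); scc=(scc[0]=?,scc[1]=?,scc[2]=?,scc[3]=?,scc[4]=?,scc[5]=?,scc[6]=?,scc[7]=?,scc[8]=?)
step 3: low=(low[0]=0,low[1]=0,low[2]=?,low[3]=?,low[4]=2,low[5]=?,low[6]=?,low[7]=0,low[8]=?); scc=(scc[0]=?,scc[1]=?,scc[2]=?,scc[3]=?,scc[4]=?,scc[5]=?,scc[6]=?,scc[7]=?,scc[8]=?)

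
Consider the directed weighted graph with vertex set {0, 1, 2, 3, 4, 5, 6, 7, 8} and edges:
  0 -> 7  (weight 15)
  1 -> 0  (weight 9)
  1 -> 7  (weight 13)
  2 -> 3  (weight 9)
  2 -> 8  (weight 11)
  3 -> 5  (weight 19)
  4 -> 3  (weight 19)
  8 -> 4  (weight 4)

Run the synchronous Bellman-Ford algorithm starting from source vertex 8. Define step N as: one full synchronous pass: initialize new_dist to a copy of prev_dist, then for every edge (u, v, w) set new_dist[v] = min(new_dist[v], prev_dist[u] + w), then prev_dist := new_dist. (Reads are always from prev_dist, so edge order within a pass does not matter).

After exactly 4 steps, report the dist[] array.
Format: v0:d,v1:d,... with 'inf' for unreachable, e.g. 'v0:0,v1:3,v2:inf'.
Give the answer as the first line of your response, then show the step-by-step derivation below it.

v0:inf,v1:inf,v2:inf,v3:23,v4:4,v5:42,v6:inf,v7:inf,v8:0

step 1: dist = v0:inf,v1:inf,v2:inf,v3:inf,v4:4,v5:inf,v6:inf,v7:inf,v8:0
step 2: dist = v0:inf,v1:inf,v2:inf,v3:23,v4:4,v5:inf,v6:inf,v7:inf,v8:0
step 3: dist = v0:inf,v1:inf,v2:inf,v3:23,v4:4,v5:42,v6:inf,v7:inf,v8:0
step 4: dist = v0:inf,v1:inf,v2:inf,v3:23,v4:4,v5:42,v6:inf,v7:inf,v8:0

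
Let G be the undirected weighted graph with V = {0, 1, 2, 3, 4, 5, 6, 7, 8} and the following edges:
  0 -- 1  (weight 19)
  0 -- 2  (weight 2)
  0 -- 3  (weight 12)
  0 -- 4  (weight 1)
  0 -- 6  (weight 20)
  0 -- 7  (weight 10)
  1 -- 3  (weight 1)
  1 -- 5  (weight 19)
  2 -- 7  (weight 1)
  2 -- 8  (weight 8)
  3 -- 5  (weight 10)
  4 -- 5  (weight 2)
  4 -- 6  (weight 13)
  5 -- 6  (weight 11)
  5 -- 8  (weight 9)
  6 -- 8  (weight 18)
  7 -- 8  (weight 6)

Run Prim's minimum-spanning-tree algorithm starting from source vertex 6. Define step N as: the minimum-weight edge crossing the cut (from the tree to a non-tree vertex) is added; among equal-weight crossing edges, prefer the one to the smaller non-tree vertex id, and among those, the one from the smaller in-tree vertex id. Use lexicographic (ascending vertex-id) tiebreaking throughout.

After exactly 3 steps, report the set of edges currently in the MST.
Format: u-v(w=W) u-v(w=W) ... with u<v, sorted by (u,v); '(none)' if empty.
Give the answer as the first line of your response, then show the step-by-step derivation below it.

0-4(w=1) 4-5(w=2) 5-6(w=11)

step 1: add edge 5-6 (w=11); MST = {5-6(w=11)}
step 2: add edge 4-5 (w=2); MST = {4-5(w=2) 5-6(w=11)}
step 3: add edge 0-4 (w=1); MST = {0-4(w=1) 4-5(w=2) 5-6(w=11)}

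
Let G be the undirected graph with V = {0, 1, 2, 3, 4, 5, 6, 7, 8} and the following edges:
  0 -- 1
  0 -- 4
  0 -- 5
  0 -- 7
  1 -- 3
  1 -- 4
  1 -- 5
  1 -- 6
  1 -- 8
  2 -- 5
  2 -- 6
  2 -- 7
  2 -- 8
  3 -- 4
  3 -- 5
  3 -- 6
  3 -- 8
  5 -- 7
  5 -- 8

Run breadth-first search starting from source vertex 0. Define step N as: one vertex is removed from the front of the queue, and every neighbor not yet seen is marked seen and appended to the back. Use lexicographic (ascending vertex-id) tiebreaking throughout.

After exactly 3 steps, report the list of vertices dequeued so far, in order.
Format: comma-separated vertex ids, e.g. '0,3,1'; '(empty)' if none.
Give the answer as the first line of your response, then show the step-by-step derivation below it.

0,1,4

step 1: dequeue 0; queue=[1,4,5,7]; order=0
step 2: dequeue 1; queue=[4,5,7,3,6,8]; order=0,1
step 3: dequeue 4; queue=[5,7,3,6,8]; order=0,1,4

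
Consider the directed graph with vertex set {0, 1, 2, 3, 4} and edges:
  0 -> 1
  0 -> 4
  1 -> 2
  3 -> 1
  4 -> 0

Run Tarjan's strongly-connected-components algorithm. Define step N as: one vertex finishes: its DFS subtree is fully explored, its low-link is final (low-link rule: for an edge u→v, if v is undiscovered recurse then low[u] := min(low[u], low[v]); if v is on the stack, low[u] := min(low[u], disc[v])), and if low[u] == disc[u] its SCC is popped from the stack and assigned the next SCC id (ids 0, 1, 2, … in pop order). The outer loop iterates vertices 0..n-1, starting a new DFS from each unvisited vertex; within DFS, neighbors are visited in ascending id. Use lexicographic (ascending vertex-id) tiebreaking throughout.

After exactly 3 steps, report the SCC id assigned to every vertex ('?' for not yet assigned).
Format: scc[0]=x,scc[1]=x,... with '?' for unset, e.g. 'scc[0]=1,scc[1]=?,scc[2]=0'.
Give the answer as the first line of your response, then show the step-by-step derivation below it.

scc[0]=?,scc[1]=1,scc[2]=0,scc[3]=?,scc[4]=?

step 1: low=(low[0]=0,low[1]=1,low[2]=2,low[3]=?,low[4]=?); scc=(scc[0]=?,scc[1]=?,scc[2]=0,scc[3]=?,scc[4]=?)
step 2: low=(low[0]=0,low[1]=1,low[2]=2,low[3]=?,low[4]=?); scc=(scc[0]=?,scc[1]=1,scc[2]=0,scc[3]=?,scc[4]=?)
step 3: low=(low[0]=0,low[1]=1,low[2]=2,low[3]=?,low[4]=0); scc=(scc[0]=?,scc[1]=1,scc[2]=0,scc[3]=?,scc[4]=?)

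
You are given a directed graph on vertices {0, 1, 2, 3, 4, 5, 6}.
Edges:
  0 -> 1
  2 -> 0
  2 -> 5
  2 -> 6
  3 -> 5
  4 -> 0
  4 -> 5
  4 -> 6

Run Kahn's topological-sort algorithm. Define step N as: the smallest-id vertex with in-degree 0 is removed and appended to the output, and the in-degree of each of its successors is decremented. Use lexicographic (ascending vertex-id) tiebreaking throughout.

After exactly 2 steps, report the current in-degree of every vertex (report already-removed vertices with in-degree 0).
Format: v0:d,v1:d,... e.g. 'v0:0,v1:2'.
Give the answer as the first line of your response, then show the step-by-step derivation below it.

v0:1,v1:1,v2:0,v3:0,v4:0,v5:1,v6:1

step 1: output 2; order=[2]; indeg=(1,1,0,0,0,2,1)
step 2: output 3; order=[2,3]; indeg=(1,1,0,0,0,1,1)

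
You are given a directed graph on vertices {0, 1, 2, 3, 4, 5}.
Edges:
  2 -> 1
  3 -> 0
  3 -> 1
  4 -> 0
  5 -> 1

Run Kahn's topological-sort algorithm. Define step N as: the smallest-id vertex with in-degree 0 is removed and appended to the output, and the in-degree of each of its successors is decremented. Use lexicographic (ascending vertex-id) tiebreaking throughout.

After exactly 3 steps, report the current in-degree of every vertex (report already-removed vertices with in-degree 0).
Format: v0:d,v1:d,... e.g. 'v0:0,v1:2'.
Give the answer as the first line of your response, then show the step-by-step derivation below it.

v0:0,v1:1,v2:0,v3:0,v4:0,v5:0

step 1: output 2; order=[2]; indeg=(2,2,0,0,0,0)
step 2: output 3; order=[2,3]; indeg=(1,1,0,0,0,0)
step 3: output 4; order=[2,3,4]; indeg=(0,1,0,0,0,0)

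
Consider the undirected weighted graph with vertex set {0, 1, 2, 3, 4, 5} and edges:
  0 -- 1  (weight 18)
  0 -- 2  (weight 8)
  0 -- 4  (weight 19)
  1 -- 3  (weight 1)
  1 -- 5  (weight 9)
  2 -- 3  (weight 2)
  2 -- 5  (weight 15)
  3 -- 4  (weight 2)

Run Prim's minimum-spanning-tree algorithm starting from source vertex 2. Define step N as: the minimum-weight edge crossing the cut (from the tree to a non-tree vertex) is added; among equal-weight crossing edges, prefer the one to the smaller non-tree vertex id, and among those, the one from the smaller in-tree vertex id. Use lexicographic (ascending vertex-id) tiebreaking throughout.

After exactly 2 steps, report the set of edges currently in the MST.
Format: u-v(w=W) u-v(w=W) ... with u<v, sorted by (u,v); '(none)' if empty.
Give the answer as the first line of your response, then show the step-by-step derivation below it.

1-3(w=1) 2-3(w=2)

step 1: add edge 2-3 (w=2); MST = {2-3(w=2)}
step 2: add edge 1-3 (w=1); MST = {1-3(w=1) 2-3(w=2)}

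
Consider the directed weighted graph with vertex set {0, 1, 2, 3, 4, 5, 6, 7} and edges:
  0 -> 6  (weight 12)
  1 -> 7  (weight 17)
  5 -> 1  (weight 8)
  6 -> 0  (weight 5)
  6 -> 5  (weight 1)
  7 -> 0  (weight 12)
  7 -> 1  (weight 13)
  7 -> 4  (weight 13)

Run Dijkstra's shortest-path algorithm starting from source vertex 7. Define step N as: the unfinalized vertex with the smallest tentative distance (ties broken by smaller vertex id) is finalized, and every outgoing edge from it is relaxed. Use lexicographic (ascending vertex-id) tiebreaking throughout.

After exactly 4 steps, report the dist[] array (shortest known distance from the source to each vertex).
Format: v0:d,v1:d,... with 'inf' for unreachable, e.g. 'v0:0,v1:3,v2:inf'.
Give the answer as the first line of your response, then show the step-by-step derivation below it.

v0:12,v1:13,v2:inf,v3:inf,v4:13,v5:inf,v6:24,v7:0

step 1: dist = v0:12,v1:13,v2:inf,v3:inf,v4:13,v5:inf,v6:inf,v7:0
step 2: dist = v0:12,v1:13,v2:inf,v3:inf,v4:13,v5:inf,v6:24,v7:0
step 3: dist = v0:12,v1:13,v2:inf,v3:inf,v4:13,v5:inf,v6:24,v7:0
step 4: dist = v0:12,v1:13,v2:inf,v3:inf,v4:13,v5:inf,v6:24,v7:0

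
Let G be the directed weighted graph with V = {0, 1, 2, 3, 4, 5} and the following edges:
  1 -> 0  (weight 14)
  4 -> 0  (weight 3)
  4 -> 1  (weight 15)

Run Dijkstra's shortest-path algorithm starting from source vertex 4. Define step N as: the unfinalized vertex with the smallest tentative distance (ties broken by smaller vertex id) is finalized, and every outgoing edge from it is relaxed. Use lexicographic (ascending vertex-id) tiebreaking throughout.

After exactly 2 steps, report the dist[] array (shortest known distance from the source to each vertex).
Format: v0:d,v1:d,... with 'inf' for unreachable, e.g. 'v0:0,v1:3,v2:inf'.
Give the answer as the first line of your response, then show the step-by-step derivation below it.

v0:3,v1:15,v2:inf,v3:inf,v4:0,v5:inf

step 1: dist = v0:3,v1:15,v2:inf,v3:inf,v4:0,v5:inf
step 2: dist = v0:3,v1:15,v2:inf,v3:inf,v4:0,v5:inf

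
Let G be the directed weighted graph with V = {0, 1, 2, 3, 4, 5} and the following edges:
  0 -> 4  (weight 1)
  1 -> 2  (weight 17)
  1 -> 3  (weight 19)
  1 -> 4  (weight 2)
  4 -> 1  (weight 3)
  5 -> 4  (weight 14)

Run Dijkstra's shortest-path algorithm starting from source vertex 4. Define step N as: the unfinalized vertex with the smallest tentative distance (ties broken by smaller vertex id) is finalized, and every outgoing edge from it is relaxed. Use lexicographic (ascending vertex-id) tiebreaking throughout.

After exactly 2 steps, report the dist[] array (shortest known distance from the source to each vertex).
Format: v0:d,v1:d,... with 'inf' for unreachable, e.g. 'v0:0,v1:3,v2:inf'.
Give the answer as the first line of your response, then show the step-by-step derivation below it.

v0:inf,v1:3,v2:20,v3:22,v4:0,v5:inf

step 1: dist = v0:inf,v1:3,v2:inf,v3:inf,v4:0,v5:inf
step 2: dist = v0:inf,v1:3,v2:20,v3:22,v4:0,v5:inf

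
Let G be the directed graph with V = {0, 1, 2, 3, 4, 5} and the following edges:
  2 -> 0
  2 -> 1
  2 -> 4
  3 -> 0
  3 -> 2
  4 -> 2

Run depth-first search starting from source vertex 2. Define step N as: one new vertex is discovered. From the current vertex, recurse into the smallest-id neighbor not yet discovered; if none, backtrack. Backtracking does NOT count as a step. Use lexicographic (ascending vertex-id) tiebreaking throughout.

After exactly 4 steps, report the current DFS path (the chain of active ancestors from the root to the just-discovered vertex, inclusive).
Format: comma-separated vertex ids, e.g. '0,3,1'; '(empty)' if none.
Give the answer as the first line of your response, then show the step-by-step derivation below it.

2,4

step 1: discover 2; path=2; order=2
step 2: discover 0; path=2>0; order=2,0
step 3: discover 1; path=2>1; order=2,0,1
step 4: discover 4; path=2>4; order=2,0,1,4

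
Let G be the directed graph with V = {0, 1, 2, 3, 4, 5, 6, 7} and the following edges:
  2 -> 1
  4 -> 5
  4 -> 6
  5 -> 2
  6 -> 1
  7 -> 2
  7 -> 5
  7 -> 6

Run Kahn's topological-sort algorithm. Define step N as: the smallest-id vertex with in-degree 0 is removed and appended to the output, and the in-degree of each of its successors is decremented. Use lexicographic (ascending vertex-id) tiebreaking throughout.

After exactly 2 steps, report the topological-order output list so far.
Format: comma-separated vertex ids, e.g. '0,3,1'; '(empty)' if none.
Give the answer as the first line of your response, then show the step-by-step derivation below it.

0,3

step 1: output 0; order=[0]; indeg=(0,2,2,0,0,2,2,0)
step 2: output 3; order=[0,3]; indeg=(0,2,2,0,0,2,2,0)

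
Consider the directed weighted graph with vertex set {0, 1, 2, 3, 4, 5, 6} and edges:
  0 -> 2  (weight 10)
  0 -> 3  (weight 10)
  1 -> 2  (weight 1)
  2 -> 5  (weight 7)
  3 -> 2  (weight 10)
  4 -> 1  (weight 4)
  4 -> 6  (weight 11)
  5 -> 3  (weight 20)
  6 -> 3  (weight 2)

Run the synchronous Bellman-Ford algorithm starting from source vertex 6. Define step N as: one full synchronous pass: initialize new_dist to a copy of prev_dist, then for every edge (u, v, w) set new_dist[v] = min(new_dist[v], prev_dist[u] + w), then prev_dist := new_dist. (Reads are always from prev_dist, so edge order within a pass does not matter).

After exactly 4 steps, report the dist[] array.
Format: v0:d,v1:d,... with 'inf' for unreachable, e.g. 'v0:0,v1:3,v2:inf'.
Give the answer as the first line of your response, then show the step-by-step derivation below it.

v0:inf,v1:inf,v2:12,v3:2,v4:inf,v5:19,v6:0

step 1: dist = v0:inf,v1:inf,v2:inf,v3:2,v4:inf,v5:inf,v6:0
step 2: dist = v0:inf,v1:inf,v2:12,v3:2,v4:inf,v5:inf,v6:0
step 3: dist = v0:inf,v1:inf,v2:12,v3:2,v4:inf,v5:19,v6:0
step 4: dist = v0:inf,v1:inf,v2:12,v3:2,v4:inf,v5:19,v6:0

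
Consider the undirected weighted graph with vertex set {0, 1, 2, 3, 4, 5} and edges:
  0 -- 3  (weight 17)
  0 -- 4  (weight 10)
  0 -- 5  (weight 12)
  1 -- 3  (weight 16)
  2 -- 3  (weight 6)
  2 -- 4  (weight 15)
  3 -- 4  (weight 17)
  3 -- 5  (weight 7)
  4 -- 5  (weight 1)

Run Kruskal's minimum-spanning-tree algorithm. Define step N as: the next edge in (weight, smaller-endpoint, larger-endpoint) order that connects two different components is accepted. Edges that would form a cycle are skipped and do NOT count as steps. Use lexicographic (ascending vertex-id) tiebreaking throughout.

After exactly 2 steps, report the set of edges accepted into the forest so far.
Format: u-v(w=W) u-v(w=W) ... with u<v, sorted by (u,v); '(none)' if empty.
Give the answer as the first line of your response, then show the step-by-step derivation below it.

2-3(w=6) 4-5(w=1)

step 1: add edge 4-5 (w=1); MST = {4-5(w=1)}
step 2: add edge 2-3 (w=6); MST = {2-3(w=6) 4-5(w=1)}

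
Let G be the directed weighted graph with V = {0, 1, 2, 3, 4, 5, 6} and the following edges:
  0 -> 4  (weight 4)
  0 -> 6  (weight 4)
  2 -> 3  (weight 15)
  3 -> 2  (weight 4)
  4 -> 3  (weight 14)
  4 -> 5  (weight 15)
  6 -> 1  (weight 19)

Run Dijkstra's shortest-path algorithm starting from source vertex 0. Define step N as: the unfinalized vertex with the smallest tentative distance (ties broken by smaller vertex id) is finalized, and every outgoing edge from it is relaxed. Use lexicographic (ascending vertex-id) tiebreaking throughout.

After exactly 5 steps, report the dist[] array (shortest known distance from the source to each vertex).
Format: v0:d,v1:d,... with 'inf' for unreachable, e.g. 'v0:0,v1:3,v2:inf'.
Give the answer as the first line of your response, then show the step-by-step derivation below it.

v0:0,v1:23,v2:22,v3:18,v4:4,v5:19,v6:4

step 1: dist = v0:0,v1:inf,v2:inf,v3:inf,v4:4,v5:inf,v6:4
step 2: dist = v0:0,v1:inf,v2:inf,v3:18,v4:4,v5:19,v6:4
step 3: dist = v0:0,v1:23,v2:inf,v3:18,v4:4,v5:19,v6:4
step 4: dist = v0:0,v1:23,v2:22,v3:18,v4:4,v5:19,v6:4
step 5: dist = v0:0,v1:23,v2:22,v3:18,v4:4,v5:19,v6:4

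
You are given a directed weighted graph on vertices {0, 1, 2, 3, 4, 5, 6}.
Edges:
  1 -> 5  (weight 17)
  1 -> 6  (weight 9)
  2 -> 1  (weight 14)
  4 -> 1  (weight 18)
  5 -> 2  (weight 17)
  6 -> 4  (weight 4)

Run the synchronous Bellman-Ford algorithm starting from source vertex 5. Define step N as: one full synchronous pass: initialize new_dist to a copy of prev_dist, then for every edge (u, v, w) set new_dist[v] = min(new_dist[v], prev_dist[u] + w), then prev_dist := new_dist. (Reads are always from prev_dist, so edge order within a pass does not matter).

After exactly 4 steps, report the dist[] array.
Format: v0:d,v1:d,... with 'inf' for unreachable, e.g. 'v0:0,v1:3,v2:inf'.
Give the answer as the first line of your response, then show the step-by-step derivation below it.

v0:inf,v1:31,v2:17,v3:inf,v4:44,v5:0,v6:40

step 1: dist = v0:inf,v1:inf,v2:17,v3:inf,v4:inf,v5:0,v6:inf
step 2: dist = v0:inf,v1:31,v2:17,v3:inf,v4:inf,v5:0,v6:inf
step 3: dist = v0:inf,v1:31,v2:17,v3:inf,v4:inf,v5:0,v6:40
step 4: dist = v0:inf,v1:31,v2:17,v3:inf,v4:44,v5:0,v6:40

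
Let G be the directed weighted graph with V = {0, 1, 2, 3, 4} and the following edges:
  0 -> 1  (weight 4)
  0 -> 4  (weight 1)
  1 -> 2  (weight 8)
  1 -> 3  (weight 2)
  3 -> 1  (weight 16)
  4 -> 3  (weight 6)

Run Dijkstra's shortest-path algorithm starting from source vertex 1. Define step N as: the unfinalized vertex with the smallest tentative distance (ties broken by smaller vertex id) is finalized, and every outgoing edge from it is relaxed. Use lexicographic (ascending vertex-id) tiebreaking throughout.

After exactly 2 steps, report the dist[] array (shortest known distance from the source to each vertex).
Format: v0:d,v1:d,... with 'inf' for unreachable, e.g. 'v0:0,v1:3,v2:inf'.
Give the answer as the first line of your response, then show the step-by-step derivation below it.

v0:inf,v1:0,v2:8,v3:2,v4:inf

step 1: dist = v0:inf,v1:0,v2:8,v3:2,v4:inf
step 2: dist = v0:inf,v1:0,v2:8,v3:2,v4:inf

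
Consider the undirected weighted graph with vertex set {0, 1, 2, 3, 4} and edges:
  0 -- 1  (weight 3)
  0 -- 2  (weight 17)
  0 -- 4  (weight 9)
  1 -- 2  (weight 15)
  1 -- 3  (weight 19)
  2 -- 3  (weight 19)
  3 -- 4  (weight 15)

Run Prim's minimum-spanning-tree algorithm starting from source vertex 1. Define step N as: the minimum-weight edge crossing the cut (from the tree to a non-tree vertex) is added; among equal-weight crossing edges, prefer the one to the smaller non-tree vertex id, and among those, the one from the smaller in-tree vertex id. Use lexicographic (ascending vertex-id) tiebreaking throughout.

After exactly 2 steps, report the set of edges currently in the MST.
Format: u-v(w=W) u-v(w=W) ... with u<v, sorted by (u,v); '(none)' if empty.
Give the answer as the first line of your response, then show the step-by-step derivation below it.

0-1(w=3) 0-4(w=9)

step 1: add edge 0-1 (w=3); MST = {0-1(w=3)}
step 2: add edge 0-4 (w=9); MST = {0-1(w=3) 0-4(w=9)}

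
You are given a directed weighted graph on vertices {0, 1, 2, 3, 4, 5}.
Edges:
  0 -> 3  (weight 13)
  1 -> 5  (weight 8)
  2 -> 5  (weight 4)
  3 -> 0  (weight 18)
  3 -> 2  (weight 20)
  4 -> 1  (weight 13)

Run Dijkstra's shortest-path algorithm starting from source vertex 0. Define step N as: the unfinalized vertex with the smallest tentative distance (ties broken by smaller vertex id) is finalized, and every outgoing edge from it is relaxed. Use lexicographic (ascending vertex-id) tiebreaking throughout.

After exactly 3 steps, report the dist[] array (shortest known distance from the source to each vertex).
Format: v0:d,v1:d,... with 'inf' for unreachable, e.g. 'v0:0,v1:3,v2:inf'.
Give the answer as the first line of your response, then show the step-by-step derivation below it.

v0:0,v1:inf,v2:33,v3:13,v4:inf,v5:37

step 1: dist = v0:0,v1:inf,v2:inf,v3:13,v4:inf,v5:inf
step 2: dist = v0:0,v1:inf,v2:33,v3:13,v4:inf,v5:inf
step 3: dist = v0:0,v1:inf,v2:33,v3:13,v4:inf,v5:37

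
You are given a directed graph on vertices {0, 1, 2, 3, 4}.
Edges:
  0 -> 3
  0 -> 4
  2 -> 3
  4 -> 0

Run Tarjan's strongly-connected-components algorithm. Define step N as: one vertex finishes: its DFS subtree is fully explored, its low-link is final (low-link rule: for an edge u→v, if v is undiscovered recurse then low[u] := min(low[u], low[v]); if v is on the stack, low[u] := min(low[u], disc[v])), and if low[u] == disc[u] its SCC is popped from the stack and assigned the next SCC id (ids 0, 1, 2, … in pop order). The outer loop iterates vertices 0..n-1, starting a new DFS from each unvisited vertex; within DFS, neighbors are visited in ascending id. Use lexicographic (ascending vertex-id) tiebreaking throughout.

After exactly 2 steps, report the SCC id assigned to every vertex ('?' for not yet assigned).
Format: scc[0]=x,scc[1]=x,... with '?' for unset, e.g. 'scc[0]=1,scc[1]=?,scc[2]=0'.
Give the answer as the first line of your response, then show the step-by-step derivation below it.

scc[0]=?,scc[1]=?,scc[2]=?,scc[3]=0,scc[4]=?

step 1: low=(low[0]=0,low[1]=?,low[2]=?,low[3]=1,low[4]=?); scc=(scc[0]=?,scc[1]=?,scc[2]=?,scc[3]=0,scc[4]=?)
step 2: low=(low[0]=0,low[1]=?,low[2]=?,low[3]=1,low[4]=0); scc=(scc[0]=?,scc[1]=?,scc[2]=?,scc[3]=0,scc[4]=?)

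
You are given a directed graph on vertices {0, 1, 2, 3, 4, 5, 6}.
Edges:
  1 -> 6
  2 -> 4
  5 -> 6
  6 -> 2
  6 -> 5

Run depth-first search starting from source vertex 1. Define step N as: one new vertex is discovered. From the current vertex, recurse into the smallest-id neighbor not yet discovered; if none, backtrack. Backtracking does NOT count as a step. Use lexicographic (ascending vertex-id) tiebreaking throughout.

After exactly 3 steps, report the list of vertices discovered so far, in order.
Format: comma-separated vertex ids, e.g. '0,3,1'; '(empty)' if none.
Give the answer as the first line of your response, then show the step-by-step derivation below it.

1,6,2

step 1: discover 1; path=1; order=1
step 2: discover 6; path=1>6; order=1,6
step 3: discover 2; path=1>6>2; order=1,6,2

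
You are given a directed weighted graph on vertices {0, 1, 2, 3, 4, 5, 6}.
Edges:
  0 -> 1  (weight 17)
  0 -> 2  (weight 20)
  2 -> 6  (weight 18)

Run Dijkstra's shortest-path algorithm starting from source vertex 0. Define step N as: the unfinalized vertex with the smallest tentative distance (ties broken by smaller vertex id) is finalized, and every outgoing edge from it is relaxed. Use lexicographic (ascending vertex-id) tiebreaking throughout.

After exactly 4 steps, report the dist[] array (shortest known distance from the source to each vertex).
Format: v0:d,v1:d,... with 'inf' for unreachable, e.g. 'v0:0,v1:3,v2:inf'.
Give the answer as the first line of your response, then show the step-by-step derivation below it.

v0:0,v1:17,v2:20,v3:inf,v4:inf,v5:inf,v6:38

step 1: dist = v0:0,v1:17,v2:20,v3:inf,v4:inf,v5:inf,v6:inf
step 2: dist = v0:0,v1:17,v2:20,v3:inf,v4:inf,v5:inf,v6:inf
step 3: dist = v0:0,v1:17,v2:20,v3:inf,v4:inf,v5:inf,v6:38
step 4: dist = v0:0,v1:17,v2:20,v3:inf,v4:inf,v5:inf,v6:38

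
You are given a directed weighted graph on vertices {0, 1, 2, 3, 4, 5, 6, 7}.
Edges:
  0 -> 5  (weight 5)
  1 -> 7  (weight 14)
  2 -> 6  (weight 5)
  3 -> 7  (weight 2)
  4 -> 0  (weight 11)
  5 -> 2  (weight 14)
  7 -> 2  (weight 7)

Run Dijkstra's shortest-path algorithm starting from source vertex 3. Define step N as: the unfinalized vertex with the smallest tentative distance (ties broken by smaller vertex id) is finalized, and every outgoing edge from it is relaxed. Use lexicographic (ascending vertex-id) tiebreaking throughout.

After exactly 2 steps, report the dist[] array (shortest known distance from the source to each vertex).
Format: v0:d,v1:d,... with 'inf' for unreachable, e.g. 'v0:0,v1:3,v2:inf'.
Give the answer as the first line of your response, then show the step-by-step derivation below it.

v0:inf,v1:inf,v2:9,v3:0,v4:inf,v5:inf,v6:inf,v7:2

step 1: dist = v0:inf,v1:inf,v2:inf,v3:0,v4:inf,v5:inf,v6:inf,v7:2
step 2: dist = v0:inf,v1:inf,v2:9,v3:0,v4:inf,v5:inf,v6:inf,v7:2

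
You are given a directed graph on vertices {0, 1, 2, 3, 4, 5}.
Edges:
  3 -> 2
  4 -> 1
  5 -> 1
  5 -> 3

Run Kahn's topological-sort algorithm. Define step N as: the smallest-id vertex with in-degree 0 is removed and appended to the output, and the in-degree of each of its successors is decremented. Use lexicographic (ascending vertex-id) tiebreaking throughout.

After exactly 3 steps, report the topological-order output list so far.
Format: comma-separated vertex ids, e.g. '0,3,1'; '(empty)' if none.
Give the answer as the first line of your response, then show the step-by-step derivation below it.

0,4,5

step 1: output 0; order=[0]; indeg=(0,2,1,1,0,0)
step 2: output 4; order=[0,4]; indeg=(0,1,1,1,0,0)
step 3: output 5; order=[0,4,5]; indeg=(0,0,1,0,0,0)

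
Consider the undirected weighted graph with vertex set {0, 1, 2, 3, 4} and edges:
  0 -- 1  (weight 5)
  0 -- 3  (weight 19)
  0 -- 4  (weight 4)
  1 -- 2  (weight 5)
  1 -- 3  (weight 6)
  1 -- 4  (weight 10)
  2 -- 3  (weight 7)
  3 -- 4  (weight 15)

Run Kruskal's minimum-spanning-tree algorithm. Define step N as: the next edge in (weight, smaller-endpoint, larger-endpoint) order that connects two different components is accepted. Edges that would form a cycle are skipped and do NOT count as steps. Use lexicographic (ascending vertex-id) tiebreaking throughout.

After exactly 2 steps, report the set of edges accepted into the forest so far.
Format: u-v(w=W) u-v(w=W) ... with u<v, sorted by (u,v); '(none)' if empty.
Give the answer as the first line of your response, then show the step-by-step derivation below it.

0-1(w=5) 0-4(w=4)

step 1: add edge 0-4 (w=4); MST = {0-4(w=4)}
step 2: add edge 0-1 (w=5); MST = {0-1(w=5) 0-4(w=4)}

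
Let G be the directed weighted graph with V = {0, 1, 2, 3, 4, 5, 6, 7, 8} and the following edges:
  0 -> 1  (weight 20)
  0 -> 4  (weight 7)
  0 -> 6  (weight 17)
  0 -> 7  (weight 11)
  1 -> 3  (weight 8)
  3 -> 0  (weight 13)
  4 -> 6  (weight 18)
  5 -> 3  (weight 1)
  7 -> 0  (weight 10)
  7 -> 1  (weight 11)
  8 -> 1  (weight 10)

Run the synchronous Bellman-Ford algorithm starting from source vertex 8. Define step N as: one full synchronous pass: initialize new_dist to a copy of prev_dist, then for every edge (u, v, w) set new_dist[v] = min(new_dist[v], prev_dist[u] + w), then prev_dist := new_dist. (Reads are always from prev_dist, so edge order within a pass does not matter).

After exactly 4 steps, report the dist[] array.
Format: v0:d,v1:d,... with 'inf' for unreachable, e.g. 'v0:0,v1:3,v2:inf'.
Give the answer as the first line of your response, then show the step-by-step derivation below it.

v0:31,v1:10,v2:inf,v3:18,v4:38,v5:inf,v6:48,v7:42,v8:0

step 1: dist = v0:inf,v1:10,v2:inf,v3:inf,v4:inf,v5:inf,v6:inf,v7:inf,v8:0
step 2: dist = v0:inf,v1:10,v2:inf,v3:18,v4:inf,v5:inf,v6:inf,v7:inf,v8:0
step 3: dist = v0:31,v1:10,v2:inf,v3:18,v4:inf,v5:inf,v6:inf,v7:inf,v8:0
step 4: dist = v0:31,v1:10,v2:inf,v3:18,v4:38,v5:inf,v6:48,v7:42,v8:0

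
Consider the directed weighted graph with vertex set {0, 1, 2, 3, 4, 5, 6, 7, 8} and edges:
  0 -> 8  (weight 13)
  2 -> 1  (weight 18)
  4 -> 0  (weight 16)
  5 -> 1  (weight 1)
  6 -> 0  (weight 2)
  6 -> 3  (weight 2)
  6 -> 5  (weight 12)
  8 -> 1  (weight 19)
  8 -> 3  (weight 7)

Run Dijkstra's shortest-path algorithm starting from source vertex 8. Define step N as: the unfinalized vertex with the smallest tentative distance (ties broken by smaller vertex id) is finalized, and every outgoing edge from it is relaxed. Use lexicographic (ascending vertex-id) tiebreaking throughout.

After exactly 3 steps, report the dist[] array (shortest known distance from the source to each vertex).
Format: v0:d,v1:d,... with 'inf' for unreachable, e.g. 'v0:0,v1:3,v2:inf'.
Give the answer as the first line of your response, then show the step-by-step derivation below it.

v0:inf,v1:19,v2:inf,v3:7,v4:inf,v5:inf,v6:inf,v7:inf,v8:0

step 1: dist = v0:inf,v1:19,v2:inf,v3:7,v4:inf,v5:inf,v6:inf,v7:inf,v8:0
step 2: dist = v0:inf,v1:19,v2:inf,v3:7,v4:inf,v5:inf,v6:inf,v7:inf,v8:0
step 3: dist = v0:inf,v1:19,v2:inf,v3:7,v4:inf,v5:inf,v6:inf,v7:inf,v8:0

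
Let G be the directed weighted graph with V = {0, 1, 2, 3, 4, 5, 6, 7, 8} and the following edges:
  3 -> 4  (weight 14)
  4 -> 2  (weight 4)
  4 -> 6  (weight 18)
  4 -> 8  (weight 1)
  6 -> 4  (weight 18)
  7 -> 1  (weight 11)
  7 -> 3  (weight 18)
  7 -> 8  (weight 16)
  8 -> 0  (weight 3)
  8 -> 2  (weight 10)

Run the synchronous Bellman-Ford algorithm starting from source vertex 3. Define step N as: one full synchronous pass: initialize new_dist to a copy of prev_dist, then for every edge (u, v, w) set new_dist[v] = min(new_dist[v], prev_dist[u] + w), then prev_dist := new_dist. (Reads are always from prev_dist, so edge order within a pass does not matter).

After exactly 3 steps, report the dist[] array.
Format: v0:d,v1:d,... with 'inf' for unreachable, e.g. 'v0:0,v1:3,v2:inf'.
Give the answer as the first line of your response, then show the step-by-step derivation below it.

v0:18,v1:inf,v2:18,v3:0,v4:14,v5:inf,v6:32,v7:inf,v8:15

step 1: dist = v0:inf,v1:inf,v2:inf,v3:0,v4:14,v5:inf,v6:inf,v7:inf,v8:inf
step 2: dist = v0:inf,v1:inf,v2:18,v3:0,v4:14,v5:inf,v6:32,v7:inf,v8:15
step 3: dist = v0:18,v1:inf,v2:18,v3:0,v4:14,v5:inf,v6:32,v7:inf,v8:15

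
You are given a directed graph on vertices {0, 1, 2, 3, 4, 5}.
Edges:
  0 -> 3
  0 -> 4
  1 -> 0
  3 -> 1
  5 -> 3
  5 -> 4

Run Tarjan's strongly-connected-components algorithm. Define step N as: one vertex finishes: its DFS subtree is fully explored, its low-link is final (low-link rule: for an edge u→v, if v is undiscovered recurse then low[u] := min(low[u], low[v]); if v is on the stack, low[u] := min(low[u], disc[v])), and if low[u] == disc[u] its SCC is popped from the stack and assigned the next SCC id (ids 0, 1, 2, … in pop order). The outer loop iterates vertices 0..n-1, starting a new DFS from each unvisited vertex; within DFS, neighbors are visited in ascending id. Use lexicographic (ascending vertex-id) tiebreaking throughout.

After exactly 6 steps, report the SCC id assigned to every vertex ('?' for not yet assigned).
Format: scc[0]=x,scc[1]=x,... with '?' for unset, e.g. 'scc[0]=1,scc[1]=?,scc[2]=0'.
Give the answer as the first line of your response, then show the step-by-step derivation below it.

scc[0]=1,scc[1]=1,scc[2]=2,scc[3]=1,scc[4]=0,scc[5]=3

step 1: low=(low[0]=0,low[1]=0,low[2]=?,low[3]=1,low[4]=?,low[5]=?); scc=(scc[0]=?,scc[1]=?,scc[2]=?,scc[3]=?,scc[4]=?,scc[5]=?)
step 2: low=(low[0]=0,low[1]=0,low[2]=?,low[3]=0,low[4]=?,low[5]=?); scc=(scc[0]=?,scc[1]=?,scc[2]=?,scc[3]=?,scc[4]=?,scc[5]=?)
step 3: low=(low[0]=0,low[1]=0,low[2]=?,low[3]=0,low[4]=3,low[5]=?); scc=(scc[0]=?,scc[1]=?,scc[2]=?,scc[3]=?,scc[4]=0,scc[5]=?)
step 4: low=(low[0]=0,low[1]=0,low[2]=?,low[3]=0,low[4]=3,low[5]=?); scc=(scc[0]=1,scc[1]=1,scc[2]=?,scc[3]=1,scc[4]=0,scc[5]=?)
step 5: low=(low[0]=0,low[1]=0,low[2]=4,low[3]=0,low[4]=3,low[5]=?); scc=(scc[0]=1,scc[1]=1,scc[2]=2,scc[3]=1,scc[4]=0,scc[5]=?)
step 6: low=(low[0]=0,low[1]=0,low[2]=4,low[3]=0,low[4]=3,low[5]=5); scc=(scc[0]=1,scc[1]=1,scc[2]=2,scc[3]=1,scc[4]=0,scc[5]=3)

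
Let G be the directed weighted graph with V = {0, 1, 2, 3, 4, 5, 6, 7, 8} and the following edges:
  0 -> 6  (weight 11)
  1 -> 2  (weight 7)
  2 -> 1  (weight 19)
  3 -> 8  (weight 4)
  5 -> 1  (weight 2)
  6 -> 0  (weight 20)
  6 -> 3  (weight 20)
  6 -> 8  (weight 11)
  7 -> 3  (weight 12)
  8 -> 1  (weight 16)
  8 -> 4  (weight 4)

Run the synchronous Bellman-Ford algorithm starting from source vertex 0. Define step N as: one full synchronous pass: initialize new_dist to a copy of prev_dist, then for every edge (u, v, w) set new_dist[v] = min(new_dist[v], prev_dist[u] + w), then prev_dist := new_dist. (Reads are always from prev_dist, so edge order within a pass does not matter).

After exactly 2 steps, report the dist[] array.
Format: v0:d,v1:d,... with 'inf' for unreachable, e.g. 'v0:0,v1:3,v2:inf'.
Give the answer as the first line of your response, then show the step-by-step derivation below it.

v0:0,v1:inf,v2:inf,v3:31,v4:inf,v5:inf,v6:11,v7:inf,v8:22

step 1: dist = v0:0,v1:inf,v2:inf,v3:inf,v4:inf,v5:inf,v6:11,v7:inf,v8:inf
step 2: dist = v0:0,v1:inf,v2:inf,v3:31,v4:inf,v5:inf,v6:11,v7:inf,v8:22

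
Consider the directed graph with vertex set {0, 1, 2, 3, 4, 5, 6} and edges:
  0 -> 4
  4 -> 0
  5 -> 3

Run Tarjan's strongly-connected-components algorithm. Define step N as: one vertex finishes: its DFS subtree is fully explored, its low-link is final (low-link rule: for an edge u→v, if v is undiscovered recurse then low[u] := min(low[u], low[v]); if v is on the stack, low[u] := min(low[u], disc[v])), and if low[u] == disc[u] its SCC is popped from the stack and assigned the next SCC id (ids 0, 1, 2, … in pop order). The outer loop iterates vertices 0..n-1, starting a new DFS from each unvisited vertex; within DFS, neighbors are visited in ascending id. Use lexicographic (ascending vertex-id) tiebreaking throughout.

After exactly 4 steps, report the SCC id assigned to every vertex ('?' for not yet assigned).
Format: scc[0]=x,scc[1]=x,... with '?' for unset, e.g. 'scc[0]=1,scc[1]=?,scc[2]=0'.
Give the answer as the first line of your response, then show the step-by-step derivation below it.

scc[0]=0,scc[1]=1,scc[2]=2,scc[3]=?,scc[4]=0,scc[5]=?,scc[6]=?

step 1: low=(low[0]=0,low[1]=?,low[2]=?,low[3]=?,low[4]=0,low[5]=?,low[6]=?); scc=(scc[0]=?,scc[1]=?,scc[2]=?,scc[3]=?,scc[4]=?,scc[5]=?,scc[6]=?)
step 2: low=(low[0]=0,low[1]=?,low[2]=?,low[3]=?,low[4]=0,low[5]=?,low[6]=?); scc=(scc[0]=0,scc[1]=?,scc[2]=?,scc[3]=?,scc[4]=0,scc[5]=?,scc[6]=?)
step 3: low=(low[0]=0,low[1]=2,low[2]=?,low[3]=?,low[4]=0,low[5]=?,low[6]=?); scc=(scc[0]=0,scc[1]=1,scc[2]=?,scc[3]=?,scc[4]=0,scc[5]=?,scc[6]=?)
step 4: low=(low[0]=0,low[1]=2,low[2]=3,low[3]=?,low[4]=0,low[5]=?,low[6]=?); scc=(scc[0]=0,scc[1]=1,scc[2]=2,scc[3]=?,scc[4]=0,scc[5]=?,scc[6]=?)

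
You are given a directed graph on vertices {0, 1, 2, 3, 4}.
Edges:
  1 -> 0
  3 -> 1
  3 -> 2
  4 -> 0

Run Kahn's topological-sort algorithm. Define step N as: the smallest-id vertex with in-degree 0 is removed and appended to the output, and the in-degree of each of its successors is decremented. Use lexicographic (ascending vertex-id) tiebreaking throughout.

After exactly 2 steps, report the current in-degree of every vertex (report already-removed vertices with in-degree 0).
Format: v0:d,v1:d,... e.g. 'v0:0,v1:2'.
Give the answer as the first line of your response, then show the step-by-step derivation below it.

v0:1,v1:0,v2:0,v3:0,v4:0

step 1: output 3; order=[3]; indeg=(2,0,0,0,0)
step 2: output 1; order=[3,1]; indeg=(1,0,0,0,0)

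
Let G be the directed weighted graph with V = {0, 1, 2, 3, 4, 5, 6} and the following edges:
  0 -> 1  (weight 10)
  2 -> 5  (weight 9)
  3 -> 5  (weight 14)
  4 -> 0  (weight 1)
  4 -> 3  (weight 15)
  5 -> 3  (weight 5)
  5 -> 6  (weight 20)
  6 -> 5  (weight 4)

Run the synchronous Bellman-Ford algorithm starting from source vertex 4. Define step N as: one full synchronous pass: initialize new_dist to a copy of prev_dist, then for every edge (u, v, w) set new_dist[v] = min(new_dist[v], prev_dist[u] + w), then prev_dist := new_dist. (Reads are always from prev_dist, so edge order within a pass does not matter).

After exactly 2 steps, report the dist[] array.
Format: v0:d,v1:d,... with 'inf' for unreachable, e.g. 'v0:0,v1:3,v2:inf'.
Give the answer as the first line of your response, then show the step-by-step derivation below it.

v0:1,v1:11,v2:inf,v3:15,v4:0,v5:29,v6:inf

step 1: dist = v0:1,v1:inf,v2:inf,v3:15,v4:0,v5:inf,v6:inf
step 2: dist = v0:1,v1:11,v2:inf,v3:15,v4:0,v5:29,v6:inf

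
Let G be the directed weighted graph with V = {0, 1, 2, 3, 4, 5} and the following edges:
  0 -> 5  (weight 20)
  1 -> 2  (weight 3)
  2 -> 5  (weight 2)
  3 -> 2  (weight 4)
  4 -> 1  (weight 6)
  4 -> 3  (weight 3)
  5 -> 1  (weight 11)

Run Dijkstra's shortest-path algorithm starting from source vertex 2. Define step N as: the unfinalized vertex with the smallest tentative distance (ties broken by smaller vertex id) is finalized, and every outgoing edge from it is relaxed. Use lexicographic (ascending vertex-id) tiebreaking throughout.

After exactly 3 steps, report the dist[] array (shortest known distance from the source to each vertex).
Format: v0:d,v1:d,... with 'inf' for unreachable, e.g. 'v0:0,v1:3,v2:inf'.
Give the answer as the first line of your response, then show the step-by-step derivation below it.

v0:inf,v1:13,v2:0,v3:inf,v4:inf,v5:2

step 1: dist = v0:inf,v1:inf,v2:0,v3:inf,v4:inf,v5:2
step 2: dist = v0:inf,v1:13,v2:0,v3:inf,v4:inf,v5:2
step 3: dist = v0:inf,v1:13,v2:0,v3:inf,v4:inf,v5:2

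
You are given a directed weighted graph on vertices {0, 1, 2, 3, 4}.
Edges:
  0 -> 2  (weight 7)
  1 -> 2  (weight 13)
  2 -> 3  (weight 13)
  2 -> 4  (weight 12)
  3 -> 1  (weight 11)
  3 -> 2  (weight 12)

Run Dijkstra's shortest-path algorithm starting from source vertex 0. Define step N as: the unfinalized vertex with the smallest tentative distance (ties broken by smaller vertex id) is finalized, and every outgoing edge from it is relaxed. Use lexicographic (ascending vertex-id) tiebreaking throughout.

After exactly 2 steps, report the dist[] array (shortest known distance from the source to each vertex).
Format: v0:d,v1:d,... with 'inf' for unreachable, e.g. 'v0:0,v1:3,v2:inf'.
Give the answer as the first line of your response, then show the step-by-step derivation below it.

v0:0,v1:inf,v2:7,v3:20,v4:19

step 1: dist = v0:0,v1:inf,v2:7,v3:inf,v4:inf
step 2: dist = v0:0,v1:inf,v2:7,v3:20,v4:19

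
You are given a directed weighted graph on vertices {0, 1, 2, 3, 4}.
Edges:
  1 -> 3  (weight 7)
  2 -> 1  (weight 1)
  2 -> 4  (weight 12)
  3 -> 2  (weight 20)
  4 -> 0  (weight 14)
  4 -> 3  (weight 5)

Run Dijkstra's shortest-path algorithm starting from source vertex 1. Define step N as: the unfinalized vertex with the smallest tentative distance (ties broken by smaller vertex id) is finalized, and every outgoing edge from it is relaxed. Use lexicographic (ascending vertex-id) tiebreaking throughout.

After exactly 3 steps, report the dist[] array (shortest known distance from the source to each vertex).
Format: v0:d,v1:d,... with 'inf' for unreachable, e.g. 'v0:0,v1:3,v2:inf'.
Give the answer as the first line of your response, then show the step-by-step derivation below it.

v0:inf,v1:0,v2:27,v3:7,v4:39

step 1: dist = v0:inf,v1:0,v2:inf,v3:7,v4:inf
step 2: dist = v0:inf,v1:0,v2:27,v3:7,v4:inf
step 3: dist = v0:inf,v1:0,v2:27,v3:7,v4:39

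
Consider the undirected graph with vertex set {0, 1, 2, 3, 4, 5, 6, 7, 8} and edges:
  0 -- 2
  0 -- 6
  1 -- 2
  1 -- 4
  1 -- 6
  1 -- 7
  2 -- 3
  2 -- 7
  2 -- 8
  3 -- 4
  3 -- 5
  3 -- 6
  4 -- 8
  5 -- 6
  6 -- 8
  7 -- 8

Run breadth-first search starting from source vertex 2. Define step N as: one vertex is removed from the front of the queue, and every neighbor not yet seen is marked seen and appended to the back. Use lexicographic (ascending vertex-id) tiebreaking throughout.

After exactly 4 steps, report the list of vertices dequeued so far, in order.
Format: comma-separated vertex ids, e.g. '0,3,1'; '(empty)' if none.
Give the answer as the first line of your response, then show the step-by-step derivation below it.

2,0,1,3

step 1: dequeue 2; queue=[0,1,3,7,8]; order=2
step 2: dequeue 0; queue=[1,3,7,8,6]; order=2,0
step 3: dequeue 1; queue=[3,7,8,6,4]; order=2,0,1
step 4: dequeue 3; queue=[7,8,6,4,5]; order=2,0,1,3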